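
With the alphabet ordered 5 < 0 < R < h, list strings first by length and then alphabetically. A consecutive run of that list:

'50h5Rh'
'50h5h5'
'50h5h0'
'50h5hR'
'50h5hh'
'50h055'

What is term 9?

Continuing the enumeration 3 steps past 50h055: 50h055 → 50h050 → 50h05R → (answer).

50h05h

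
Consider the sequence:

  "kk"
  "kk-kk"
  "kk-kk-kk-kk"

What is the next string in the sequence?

s(k+1) = s(k)·-·s(k) — each term doubles the last with '-' between the halves.
One more doubling of kk-kk-kk-kk gives the answer.

kk-kk-kk-kk-kk-kk-kk-kk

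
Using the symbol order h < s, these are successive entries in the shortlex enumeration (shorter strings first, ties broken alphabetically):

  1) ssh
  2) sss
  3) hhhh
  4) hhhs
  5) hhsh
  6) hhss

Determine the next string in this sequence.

The successor of hhss increments the rightmost position that isn't already s and resets every position after it to h.

hshh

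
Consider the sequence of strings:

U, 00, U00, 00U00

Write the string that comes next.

This is a Fibonacci-style word recurrence s(k) = s(k−2)·s(k−1): e.g. U·00 = U00.
The next term joins U00 and 00U00.

U0000U00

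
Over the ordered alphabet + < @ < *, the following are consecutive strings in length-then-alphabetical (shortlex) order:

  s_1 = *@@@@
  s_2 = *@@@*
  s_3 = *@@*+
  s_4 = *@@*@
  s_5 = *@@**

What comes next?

Find the rightmost character of *@@** below *, bump it to the next letter, and reset everything to its right to +.

*@*++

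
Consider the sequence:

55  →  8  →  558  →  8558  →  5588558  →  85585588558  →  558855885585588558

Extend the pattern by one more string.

Each term (from the third on) is the two preceding terms concatenated in order: term 3 = 55·8 = 558.
The next term joins 85585588558 and 558855885585588558.

85585588558558855885585588558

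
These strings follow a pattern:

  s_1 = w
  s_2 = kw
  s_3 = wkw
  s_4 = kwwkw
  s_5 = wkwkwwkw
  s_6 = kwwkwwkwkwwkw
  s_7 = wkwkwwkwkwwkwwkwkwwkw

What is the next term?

This is a Fibonacci-style word recurrence s(k) = s(k−2)·s(k−1): e.g. w·kw = wkw.
The next term joins kwwkwwkwkwwkw and wkwkwwkwkwwkwwkwkwwkw.

kwwkwwkwkwwkwwkwkwwkwkwwkwwkwkwwkw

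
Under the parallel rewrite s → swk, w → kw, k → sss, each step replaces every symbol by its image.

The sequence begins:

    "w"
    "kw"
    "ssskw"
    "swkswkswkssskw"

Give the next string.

φ(swkswkswkssskw) expands symbol-by-symbol to swk kw sss swk kw sss swk kw sss swk swk swk sss kw; joining the 14 pieces gives the next term.

swkkwsssswkkwsssswkkwsssswkswkswkssskw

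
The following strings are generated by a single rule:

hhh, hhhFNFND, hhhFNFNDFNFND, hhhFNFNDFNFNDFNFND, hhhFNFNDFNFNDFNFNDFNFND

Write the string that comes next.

Each term is the previous one with FNFND appended.
Applying this once more to hhhFNFNDFNFNDFNFNDFNFND:

hhhFNFNDFNFNDFNFNDFNFNDFNFND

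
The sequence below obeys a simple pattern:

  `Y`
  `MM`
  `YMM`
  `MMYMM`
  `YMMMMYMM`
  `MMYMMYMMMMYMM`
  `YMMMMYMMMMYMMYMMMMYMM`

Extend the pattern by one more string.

MMYMMYMMMMYMMYMMMMYMMMMYMMYMMMMYMM

Each term (from the third on) is the two preceding terms concatenated in order: term 3 = Y·MM = YMM.
So term 8 is MMYMMYMMMMYMM·YMMMMYMMMMYMMYMMMMYMM.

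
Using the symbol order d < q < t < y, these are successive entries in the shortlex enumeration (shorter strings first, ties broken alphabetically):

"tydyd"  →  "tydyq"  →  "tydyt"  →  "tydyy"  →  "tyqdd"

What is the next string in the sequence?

tyqdq

Find the rightmost character of tyqdd below y, bump it to the next letter, and reset everything to its right to d.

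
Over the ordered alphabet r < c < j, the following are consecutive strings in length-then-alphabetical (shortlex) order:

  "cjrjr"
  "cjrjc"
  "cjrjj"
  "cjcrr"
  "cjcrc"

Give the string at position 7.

cjccr

Stepping forward 2 times from cjcrc: cjcrc → cjcrj, then the target.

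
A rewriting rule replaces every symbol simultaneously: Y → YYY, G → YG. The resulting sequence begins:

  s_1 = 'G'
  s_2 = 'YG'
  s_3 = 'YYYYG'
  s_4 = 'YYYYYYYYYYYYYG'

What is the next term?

YYYYYYYYYYYYYYYYYYYYYYYYYYYYYYYYYYYYYYYYG

Replace each of the 14 characters of YYYYYYYYYYYYYG in place — YYY YYY YYY YYY YYY YYY YYY YYY YYY YYY YYY YYY YYY YG — and concatenate.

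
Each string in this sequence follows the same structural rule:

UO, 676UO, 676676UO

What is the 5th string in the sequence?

676676676676UO

The strings grow by a fixed prefix 676 each time.
From 676676UO, 2 further steps: 676676UO → 676676676UO → (answer).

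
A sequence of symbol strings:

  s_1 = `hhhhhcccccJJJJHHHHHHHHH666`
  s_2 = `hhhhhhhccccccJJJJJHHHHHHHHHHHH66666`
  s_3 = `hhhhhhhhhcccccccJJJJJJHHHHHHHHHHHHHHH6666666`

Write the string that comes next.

hhhhhhhhhhhccccccccJJJJJJJHHHHHHHHHHHHHHHHHH666666666

Reading off run lengths: h runs 5, 7, 9; c runs 5, 6, 7; J runs 4, 5, 6; H runs 9, 12, 15; 6 runs 3, 5, 7 — each is linear in n, where the shown terms are n = 2, 3, 4.
At n = 5 the blocks have lengths 11, 8, 7, 18, 9.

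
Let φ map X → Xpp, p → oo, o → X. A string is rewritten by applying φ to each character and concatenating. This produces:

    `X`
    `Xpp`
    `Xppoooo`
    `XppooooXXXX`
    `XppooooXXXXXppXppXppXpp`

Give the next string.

XppooooXXXXXppXppXppXppXppooooXppooooXppooooXppoooo

φ(XppooooXXXXXppXppXppXpp) expands symbol-by-symbol to Xpp oo oo X X X X Xpp Xpp Xpp Xpp Xpp oo oo Xpp oo oo Xpp oo oo Xpp oo oo; joining the 23 pieces gives the next term.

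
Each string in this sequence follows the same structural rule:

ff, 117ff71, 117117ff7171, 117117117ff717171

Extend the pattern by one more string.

117117117117ff71717171

s(k+1) = 117·s(k)·71, so each term gains 117 as a prefix and 71 as a suffix.
So the next term is 117·117117117ff717171·71.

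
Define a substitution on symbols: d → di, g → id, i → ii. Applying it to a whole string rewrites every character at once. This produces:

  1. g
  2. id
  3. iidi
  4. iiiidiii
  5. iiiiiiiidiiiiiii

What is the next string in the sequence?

iiiiiiiiiiiiiiiidiiiiiiiiiiiiiii

Applying the rule to each of the 16 symbols of iiiiiiiidiiiiiii gives the pieces ii ii ii ii ii ii ii ii di ii ii ii ii ii ii ii, which concatenate to the answer.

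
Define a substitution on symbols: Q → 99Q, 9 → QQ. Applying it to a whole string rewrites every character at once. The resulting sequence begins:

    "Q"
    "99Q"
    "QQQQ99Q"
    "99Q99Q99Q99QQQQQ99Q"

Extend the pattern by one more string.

QQQQ99QQQQQ99QQQQQ99QQQQQ99Q99Q99Q99Q99QQQQQ99Q

φ(99Q99Q99Q99QQQQQ99Q) expands symbol-by-symbol to QQ QQ 99Q QQ QQ 99Q QQ QQ 99Q QQ QQ 99Q 99Q 99Q 99Q 99Q QQ QQ 99Q; joining the 19 pieces gives the next term.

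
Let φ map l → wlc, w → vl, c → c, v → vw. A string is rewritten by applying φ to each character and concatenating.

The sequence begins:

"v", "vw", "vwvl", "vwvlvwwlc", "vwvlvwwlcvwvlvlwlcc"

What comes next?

vwvlvwwlcvwvlvlwlccvwvlvwwlcvwwlcvlwlccc

Applying the rule to each of the 19 symbols of vwvlvwwlcvwvlvlwlcc gives the pieces vw vl vw wlc vw vl vl wlc c vw vl vw wlc vw wlc vl wlc c c, which concatenate to the answer.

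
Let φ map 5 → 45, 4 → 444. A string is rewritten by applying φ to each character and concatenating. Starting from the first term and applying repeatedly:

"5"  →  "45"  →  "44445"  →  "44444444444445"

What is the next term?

φ(44444444444445) expands symbol-by-symbol to 444 444 444 444 444 444 444 444 444 444 444 444 444 45; joining the 14 pieces gives the next term.

44444444444444444444444444444444444444445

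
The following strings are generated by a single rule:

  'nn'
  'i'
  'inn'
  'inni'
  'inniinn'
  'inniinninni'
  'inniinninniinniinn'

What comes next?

From term 3 onward, concatenate the last term with the second-to-last: i·nn = inn, inn·i = inni, …
The next term joins inniinninniinniinn and inniinninni.

inniinninniinniinninniinninni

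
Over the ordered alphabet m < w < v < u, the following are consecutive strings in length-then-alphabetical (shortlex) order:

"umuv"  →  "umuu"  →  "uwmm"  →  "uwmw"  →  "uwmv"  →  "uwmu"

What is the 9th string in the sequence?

Advancing 3 positions from uwmu through uwmu → uwwm → uwww reaches term 9.

uwwv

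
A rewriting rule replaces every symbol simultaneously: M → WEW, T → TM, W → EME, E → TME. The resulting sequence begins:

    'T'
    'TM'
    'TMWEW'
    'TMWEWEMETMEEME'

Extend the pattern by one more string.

φ(TMWEWEMETMEEME) expands symbol-by-symbol to TM WEW EME TME EME TME WEW TME TM WEW TME TME WEW TME; joining the 14 pieces gives the next term.

TMWEWEMETMEEMETMEWEWTMETMWEWTMETMEWEWTME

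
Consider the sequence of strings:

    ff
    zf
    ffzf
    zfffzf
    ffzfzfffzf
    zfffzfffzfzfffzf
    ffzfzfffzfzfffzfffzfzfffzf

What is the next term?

Each term (from the third on) is the two preceding terms concatenated in order: term 3 = ff·zf = ffzf.
So term 8 is zfffzfffzfzfffzf·ffzfzfffzfzfffzfffzfzfffzf.

zfffzfffzfzfffzfffzfzfffzfzfffzfffzfzfffzf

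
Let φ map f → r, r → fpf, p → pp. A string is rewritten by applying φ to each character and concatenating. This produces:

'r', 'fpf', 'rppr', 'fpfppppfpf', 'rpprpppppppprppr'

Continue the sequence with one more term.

fpfppppfpfppppppppppppppppfpfppppfpf

φ(rpprpppppppprppr) expands symbol-by-symbol to fpf pp pp fpf pp pp pp pp pp pp pp pp fpf pp pp fpf; joining the 16 pieces gives the next term.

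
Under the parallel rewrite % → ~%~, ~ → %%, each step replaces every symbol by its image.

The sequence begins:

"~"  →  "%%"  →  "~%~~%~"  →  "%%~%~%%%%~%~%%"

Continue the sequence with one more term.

Applying the rule to each of the 14 symbols of %%~%~%%%%~%~%% gives the pieces ~%~ ~%~ %% ~%~ %% ~%~ ~%~ ~%~ ~%~ %% ~%~ %% ~%~ ~%~, which concatenate to the answer.

~%~~%~%%~%~%%~%~~%~~%~~%~%%~%~%%~%~~%~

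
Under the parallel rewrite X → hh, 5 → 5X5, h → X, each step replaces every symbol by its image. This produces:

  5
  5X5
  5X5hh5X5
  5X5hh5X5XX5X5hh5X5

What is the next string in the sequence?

Rewriting the 18 symbols of 5X5hh5X5XX5X5hh5X5 one by one yields 5X5 hh 5X5 X X 5X5 hh 5X5 hh hh 5X5 hh 5X5 X X 5X5 hh 5X5; concatenated:

5X5hh5X5XX5X5hh5X5hhhh5X5hh5X5XX5X5hh5X5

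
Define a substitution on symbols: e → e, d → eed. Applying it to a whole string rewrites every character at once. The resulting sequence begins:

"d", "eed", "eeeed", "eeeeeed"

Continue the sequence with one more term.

eeeeeeeed

Apply φ to eeeeeed symbol by symbol: e→e, e→e, e→e, e→e, e→e, e→e, d→eed; joined: e e e e e e eed.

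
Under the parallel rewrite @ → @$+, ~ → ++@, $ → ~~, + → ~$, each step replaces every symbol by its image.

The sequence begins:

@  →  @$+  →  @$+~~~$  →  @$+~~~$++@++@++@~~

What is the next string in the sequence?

@$+~~~$++@++@++@~~~$~$@$+~$~$@$+~$~$@$+++@++@

φ(@$+~~~$++@++@++@~~) expands symbol-by-symbol to @$+ ~~ ~$ ++@ ++@ ++@ ~~ ~$ ~$ @$+ ~$ ~$ @$+ ~$ ~$ @$+ ++@ ++@; joining the 18 pieces gives the next term.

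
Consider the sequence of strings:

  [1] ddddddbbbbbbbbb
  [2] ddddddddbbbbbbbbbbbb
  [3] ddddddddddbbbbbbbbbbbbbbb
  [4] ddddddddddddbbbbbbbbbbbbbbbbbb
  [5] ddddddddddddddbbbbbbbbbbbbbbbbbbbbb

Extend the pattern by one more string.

Each string has the form d^{2n} b^{3n}, where the shown terms are n = 3, 4, 5, 6, 7.
At n = 8 the blocks have lengths 16, 24.

ddddddddddddddddbbbbbbbbbbbbbbbbbbbbbbbb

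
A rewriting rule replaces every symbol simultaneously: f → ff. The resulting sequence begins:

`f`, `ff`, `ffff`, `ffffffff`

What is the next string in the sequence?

Expanding ffffffff: f→ff, f→ff, f→ff, f→ff, f→ff, f→ff, f→ff, f→ff. Concatenated: ff ff ff ff ff ff ff ff.

ffffffffffffffff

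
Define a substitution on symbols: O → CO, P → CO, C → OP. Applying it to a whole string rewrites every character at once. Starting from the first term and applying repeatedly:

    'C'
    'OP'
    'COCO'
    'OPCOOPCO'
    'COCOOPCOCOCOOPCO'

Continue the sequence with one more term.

OPCOOPCOCOCOOPCOOPCOOPCOCOCOOPCO

φ(COCOOPCOCOCOOPCO) expands symbol-by-symbol to OP CO OP CO CO CO OP CO OP CO OP CO CO CO OP CO; joining the 16 pieces gives the next term.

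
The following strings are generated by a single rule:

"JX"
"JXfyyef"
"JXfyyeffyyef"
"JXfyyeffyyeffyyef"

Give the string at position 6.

JXfyyeffyyeffyyeffyyeffyyef

Every step adds fyyef to the end: s(k+1) = s(k)·fyyef.
From JXfyyeffyyeffyyef, 2 further steps: JXfyyeffyyeffyyef → JXfyyeffyyeffyyeffyyef → (answer).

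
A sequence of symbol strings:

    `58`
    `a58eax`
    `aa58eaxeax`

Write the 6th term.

Every step adds a to the front and eax to the end of the previous string.
From aa58eaxeax, 3 further steps: aa58eaxeax → aaa58eaxeaxeax → aaaa58eaxeaxeaxeax → (answer).

aaaaa58eaxeaxeaxeaxeax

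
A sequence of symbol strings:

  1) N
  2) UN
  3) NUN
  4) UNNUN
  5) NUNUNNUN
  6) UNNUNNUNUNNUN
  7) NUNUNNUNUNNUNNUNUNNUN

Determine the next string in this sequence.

This is a Fibonacci-style word recurrence s(k) = s(k−2)·s(k−1): e.g. N·UN = NUN.
The next term joins UNNUNNUNUNNUN and NUNUNNUNUNNUNNUNUNNUN.

UNNUNNUNUNNUNNUNUNNUNUNNUNNUNUNNUN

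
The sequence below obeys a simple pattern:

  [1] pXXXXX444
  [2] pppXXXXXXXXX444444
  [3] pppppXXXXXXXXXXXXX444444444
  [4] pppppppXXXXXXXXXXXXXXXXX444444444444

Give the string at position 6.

Each string has the form p^{2n-1} X^{4n+1} 4^{3n} (n = 1, 2, …).
At n = 6 the blocks have lengths 11, 25, 18.

pppppppppppXXXXXXXXXXXXXXXXXXXXXXXXX444444444444444444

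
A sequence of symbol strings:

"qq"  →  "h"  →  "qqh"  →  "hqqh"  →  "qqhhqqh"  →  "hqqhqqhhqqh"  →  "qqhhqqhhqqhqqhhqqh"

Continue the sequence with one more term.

hqqhqqhhqqhqqhhqqhhqqhqqhhqqh

Each term (from the third on) is the two preceding terms concatenated in order: term 3 = qq·h = qqh.
Continuing: hqqhqqhhqqh · qqhhqqhhqqhqqhhqqh gives term 8.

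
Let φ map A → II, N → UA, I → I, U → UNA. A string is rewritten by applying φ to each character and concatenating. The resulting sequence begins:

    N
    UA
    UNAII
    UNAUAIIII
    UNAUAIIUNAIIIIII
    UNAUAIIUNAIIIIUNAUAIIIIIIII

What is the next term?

Rewriting the 27 symbols of UNAUAIIUNAIIIIUNAUAIIIIIIII one by one yields UNA UA II UNA II I I UNA UA II I I I I UNA UA II UNA II I I I I I I I I; concatenated:

UNAUAIIUNAIIIIUNAUAIIIIIIUNAUAIIUNAIIIIIIIIII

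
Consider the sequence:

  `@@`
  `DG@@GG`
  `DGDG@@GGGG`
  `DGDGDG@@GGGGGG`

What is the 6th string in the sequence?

Each term wraps the previous one in DG on the left and GG on the right.
From DGDGDG@@GGGGGG, 2 further steps: DGDGDG@@GGGGGG → DGDGDGDG@@GGGGGGGG → (answer).

DGDGDGDGDG@@GGGGGGGGGG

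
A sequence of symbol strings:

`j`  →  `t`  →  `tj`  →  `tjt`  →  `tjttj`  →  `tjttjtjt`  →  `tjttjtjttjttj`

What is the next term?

tjttjtjttjttjtjttjtjt

This is a Fibonacci-style word recurrence s(k) = s(k−1)·s(k−2): e.g. t·j = tj.
Continuing: tjttjtjttjttj · tjttjtjt gives term 8.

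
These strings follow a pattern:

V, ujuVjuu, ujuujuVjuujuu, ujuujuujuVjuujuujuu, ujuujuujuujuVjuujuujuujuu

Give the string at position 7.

ujuujuujuujuujuujuVjuujuujuujuujuujuu

Every step adds uju to the front and juu to the end of the previous string.
From ujuujuujuujuVjuujuujuujuu, 2 further steps: ujuujuujuujuVjuujuujuujuu → ujuujuujuujuujuVjuujuujuujuujuu → (answer).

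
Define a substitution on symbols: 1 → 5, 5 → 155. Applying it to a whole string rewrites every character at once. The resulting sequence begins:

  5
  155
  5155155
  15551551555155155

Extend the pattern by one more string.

51551551555155155515515515551551555155155

φ(15551551555155155) expands symbol-by-symbol to 5 155 155 155 5 155 155 5 155 155 155 5 155 155 5 155 155; joining the 17 pieces gives the next term.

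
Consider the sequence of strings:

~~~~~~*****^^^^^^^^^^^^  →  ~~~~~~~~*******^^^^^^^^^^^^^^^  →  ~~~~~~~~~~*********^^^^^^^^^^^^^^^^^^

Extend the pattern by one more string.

~~~~~~~~~~~~***********^^^^^^^^^^^^^^^^^^^^^

The n-th term is 2n ~'s then 2n-1 *'s then 3n+3 ^'s, where the shown terms are n = 3, 4, 5.
At n = 6 the blocks have lengths 12, 11, 21.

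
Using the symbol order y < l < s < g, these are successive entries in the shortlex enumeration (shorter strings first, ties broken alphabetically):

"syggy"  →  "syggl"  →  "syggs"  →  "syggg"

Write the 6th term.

Continuing the enumeration 2 steps past syggg: syggg → slyyy → (answer).

slyyl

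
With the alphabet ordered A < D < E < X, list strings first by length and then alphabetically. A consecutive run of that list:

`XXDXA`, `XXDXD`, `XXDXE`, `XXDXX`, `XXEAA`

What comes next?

Treat XXEAA as a base-4 numeral over the given alphabet and add one, carrying through any trailing X's.

XXEAD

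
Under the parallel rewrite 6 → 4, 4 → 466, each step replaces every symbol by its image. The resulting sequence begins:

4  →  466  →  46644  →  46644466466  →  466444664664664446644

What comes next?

Replace each of the 21 characters of 466444664664664446644 in place — 466 4 4 466 466 466 4 4 466 4 4 466 4 4 466 466 466 4 4 466 466 — and concatenate.

4664446646646644466444664446646646644466466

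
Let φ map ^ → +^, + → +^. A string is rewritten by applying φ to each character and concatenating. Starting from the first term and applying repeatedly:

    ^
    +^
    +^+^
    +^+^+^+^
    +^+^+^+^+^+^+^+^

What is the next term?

Replace each of the 16 characters of +^+^+^+^+^+^+^+^ in place — +^ +^ +^ +^ +^ +^ +^ +^ +^ +^ +^ +^ +^ +^ +^ +^ — and concatenate.

+^+^+^+^+^+^+^+^+^+^+^+^+^+^+^+^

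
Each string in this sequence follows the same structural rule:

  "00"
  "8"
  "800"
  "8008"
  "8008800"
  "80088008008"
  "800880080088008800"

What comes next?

Each term (from the third on) is the previous term followed by the one before it: term 3 = 8·00 = 800.
So term 8 is 800880080088008800·80088008008.

80088008008800880080088008008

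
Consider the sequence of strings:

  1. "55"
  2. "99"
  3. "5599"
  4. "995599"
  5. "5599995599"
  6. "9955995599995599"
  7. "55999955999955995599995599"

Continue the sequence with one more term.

995599559999559955999955999955995599995599

This is a Fibonacci-style word recurrence s(k) = s(k−2)·s(k−1): e.g. 55·99 = 5599.
The next term joins 9955995599995599 and 55999955999955995599995599.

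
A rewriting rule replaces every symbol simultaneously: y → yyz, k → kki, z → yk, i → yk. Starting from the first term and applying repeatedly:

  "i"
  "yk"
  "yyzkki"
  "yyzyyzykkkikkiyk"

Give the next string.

φ(yyzyyzykkkikkiyk) expands symbol-by-symbol to yyz yyz yk yyz yyz yk yyz kki kki kki yk kki kki yk yyz kki; joining the 16 pieces gives the next term.

yyzyyzykyyzyyzykyyzkkikkikkiykkkikkiykyyzkki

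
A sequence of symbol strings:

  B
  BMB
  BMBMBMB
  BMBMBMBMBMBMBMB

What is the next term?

BMBMBMBMBMBMBMBMBMBMBMBMBMBMBMB

Every step duplicates the string with 'M' between the halves.
One more doubling of BMBMBMBMBMBMBMB gives the answer.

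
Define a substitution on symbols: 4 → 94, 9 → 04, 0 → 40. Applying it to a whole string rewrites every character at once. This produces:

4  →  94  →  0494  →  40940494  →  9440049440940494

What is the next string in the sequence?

04949440409404949440049440940494

Applying the rule to each of the 16 symbols of 9440049440940494 gives the pieces 04 94 94 40 40 94 04 94 94 40 04 94 40 94 04 94, which concatenate to the answer.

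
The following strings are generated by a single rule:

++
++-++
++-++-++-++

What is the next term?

Every step duplicates the string with '-' between the halves.
Doubling ++-++-++-++ with '-' between the halves:

++-++-++-++-++-++-++-++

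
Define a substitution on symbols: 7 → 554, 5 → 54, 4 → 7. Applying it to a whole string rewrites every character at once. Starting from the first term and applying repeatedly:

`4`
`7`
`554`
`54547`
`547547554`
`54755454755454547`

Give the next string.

Applying the rule to each of the 17 symbols of 54755454755454547 gives the pieces 54 7 554 54 54 7 54 7 554 54 54 7 54 7 54 7 554, which concatenate to the answer.

5475545454754755454547547547554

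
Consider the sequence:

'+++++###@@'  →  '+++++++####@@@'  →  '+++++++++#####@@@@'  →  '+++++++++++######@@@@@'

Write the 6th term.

+++++++++++++++########@@@@@@@

Reading off run lengths: + runs 5, 7, 9, 11; # runs 3, 4, 5, 6; @ runs 2, 3, 4, 5 — each is linear in n, where the shown terms are n = 2, 3, 4, 5.
At n = 7 the blocks have lengths 15, 8, 7.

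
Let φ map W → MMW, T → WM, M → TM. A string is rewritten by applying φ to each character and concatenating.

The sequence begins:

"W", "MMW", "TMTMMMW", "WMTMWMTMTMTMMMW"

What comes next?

MMWTMWMTMMMWTMWMTMWMTMWMTMTMTMMMW

Replace each of the 15 characters of WMTMWMTMTMTMMMW in place — MMW TM WM TM MMW TM WM TM WM TM WM TM TM TM MMW — and concatenate.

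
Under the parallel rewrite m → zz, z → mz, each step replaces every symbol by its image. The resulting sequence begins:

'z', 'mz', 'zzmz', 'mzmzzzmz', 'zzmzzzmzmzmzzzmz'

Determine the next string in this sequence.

Rewriting the 16 symbols of zzmzzzmzmzmzzzmz one by one yields mz mz zz mz mz mz zz mz zz mz zz mz mz mz zz mz; concatenated:

mzmzzzmzmzmzzzmzzzmzzzmzmzmzzzmz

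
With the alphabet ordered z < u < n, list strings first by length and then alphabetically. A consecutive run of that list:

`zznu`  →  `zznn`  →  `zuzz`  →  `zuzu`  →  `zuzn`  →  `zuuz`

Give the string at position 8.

zuun

Advancing 2 positions from zuuz through zuuz → zuuu reaches term 8.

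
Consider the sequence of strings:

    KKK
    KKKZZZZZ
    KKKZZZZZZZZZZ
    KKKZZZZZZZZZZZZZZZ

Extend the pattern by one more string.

Every step adds ZZZZZ to the end: s(k+1) = s(k)·ZZZZZ.
Applying this once more to KKKZZZZZZZZZZZZZZZ:

KKKZZZZZZZZZZZZZZZZZZZZ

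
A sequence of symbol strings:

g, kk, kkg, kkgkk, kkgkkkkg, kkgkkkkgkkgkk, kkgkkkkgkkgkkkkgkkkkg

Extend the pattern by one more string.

kkgkkkkgkkgkkkkgkkkkgkkgkkkkgkkgkk

From term 3 onward, concatenate the last term with the second-to-last: kk·g = kkg, kkg·kk = kkgkk, …
Continuing: kkgkkkkgkkgkkkkgkkkkg · kkgkkkkgkkgkk gives term 8.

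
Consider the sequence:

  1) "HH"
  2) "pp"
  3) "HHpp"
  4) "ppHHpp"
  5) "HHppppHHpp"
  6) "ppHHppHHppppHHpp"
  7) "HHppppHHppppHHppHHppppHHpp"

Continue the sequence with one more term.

ppHHppHHppppHHppHHppppHHppppHHppHHppppHHpp

This is a Fibonacci-style word recurrence s(k) = s(k−2)·s(k−1): e.g. HH·pp = HHpp.
The next term joins ppHHppHHppppHHpp and HHppppHHppppHHppHHppppHHpp.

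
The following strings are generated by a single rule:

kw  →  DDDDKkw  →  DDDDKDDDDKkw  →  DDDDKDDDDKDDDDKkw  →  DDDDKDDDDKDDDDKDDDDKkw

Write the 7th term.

Each term is the previous one with DDDDK prepended.
From DDDDKDDDDKDDDDKDDDDKkw, 2 further steps: DDDDKDDDDKDDDDKDDDDKkw → DDDDKDDDDKDDDDKDDDDKDDDDKkw → (answer).

DDDDKDDDDKDDDDKDDDDKDDDDKDDDDKkw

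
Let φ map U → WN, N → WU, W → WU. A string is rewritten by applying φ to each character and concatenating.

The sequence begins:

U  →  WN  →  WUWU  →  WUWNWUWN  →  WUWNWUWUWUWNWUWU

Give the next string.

Rewriting the 16 symbols of WUWNWUWUWUWNWUWU one by one yields WU WN WU WU WU WN WU WN WU WN WU WU WU WN WU WN; concatenated:

WUWNWUWUWUWNWUWNWUWNWUWUWUWNWUWN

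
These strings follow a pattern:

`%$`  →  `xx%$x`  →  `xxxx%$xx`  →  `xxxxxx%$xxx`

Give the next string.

xxxxxxxx%$xxxx

Every step adds xx to the front and x to the end of the previous string.
One more step from xxxxxx%$xxx gives the answer.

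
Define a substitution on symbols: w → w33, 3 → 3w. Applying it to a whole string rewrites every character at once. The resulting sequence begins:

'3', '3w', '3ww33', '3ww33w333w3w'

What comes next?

Apply φ to 3ww33w333w3w symbol by symbol: 3→3w, w→w33, w→w33, 3→3w, 3→3w, w→w33, 3→3w, 3→3w, 3→3w, w→w33, 3→3w, w→w33; joined: 3w w33 w33 3w 3w w33 3w 3w 3w w33 3w w33.

3ww33w333w3ww333w3w3ww333ww33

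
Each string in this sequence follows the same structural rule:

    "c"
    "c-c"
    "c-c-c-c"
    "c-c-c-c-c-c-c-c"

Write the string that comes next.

s(k+1) = s(k)·-·s(k) — each term doubles the last with '-' between the halves.
Doubling c-c-c-c-c-c-c-c with '-' between the halves:

c-c-c-c-c-c-c-c-c-c-c-c-c-c-c-c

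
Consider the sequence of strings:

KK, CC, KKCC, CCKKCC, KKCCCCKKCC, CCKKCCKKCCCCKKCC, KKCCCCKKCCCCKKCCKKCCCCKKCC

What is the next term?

CCKKCCKKCCCCKKCCKKCCCCKKCCCCKKCCKKCCCCKKCC

Each term (from the third on) is the two preceding terms concatenated in order: term 3 = KK·CC = KKCC.
The next term joins CCKKCCKKCCCCKKCC and KKCCCCKKCCCCKKCCKKCCCCKKCC.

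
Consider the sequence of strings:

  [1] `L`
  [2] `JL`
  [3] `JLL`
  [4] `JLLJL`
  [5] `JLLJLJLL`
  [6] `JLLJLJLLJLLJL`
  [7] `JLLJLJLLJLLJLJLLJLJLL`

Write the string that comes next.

JLLJLJLLJLLJLJLLJLJLLJLLJLJLLJLLJL

This is a Fibonacci-style word recurrence s(k) = s(k−1)·s(k−2): e.g. JL·L = JLL.
Continuing: JLLJLJLLJLLJLJLLJLJLL · JLLJLJLLJLLJL gives term 8.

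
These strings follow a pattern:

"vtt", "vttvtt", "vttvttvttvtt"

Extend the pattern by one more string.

Each string is two copies of the previous one concatenated.
One more doubling of vttvttvttvtt gives the answer.

vttvttvttvttvttvttvttvtt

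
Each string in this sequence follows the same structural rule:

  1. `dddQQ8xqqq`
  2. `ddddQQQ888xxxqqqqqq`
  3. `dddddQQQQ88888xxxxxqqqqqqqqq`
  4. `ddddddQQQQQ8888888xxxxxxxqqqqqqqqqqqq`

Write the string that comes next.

The n-th term is n+2 d's then n+1 Q's then 2n-1 8's then 2n-1 x's then 3n q's (n = 1, 2, …).
Setting n = 5 gives 7, 6, 9, 9, 15 characters in each block.

dddddddQQQQQQ888888888xxxxxxxxxqqqqqqqqqqqqqqq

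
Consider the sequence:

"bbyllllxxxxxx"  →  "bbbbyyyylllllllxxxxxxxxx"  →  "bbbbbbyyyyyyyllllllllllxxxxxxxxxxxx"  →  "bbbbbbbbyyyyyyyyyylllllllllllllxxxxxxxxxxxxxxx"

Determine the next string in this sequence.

Term n consists of 2n b's, followed by 3n-2 y's, followed by 3n+1 l's, followed by 3n+3 x's (n = 1, 2, …).
At n = 5 the blocks have lengths 10, 13, 16, 18.

bbbbbbbbbbyyyyyyyyyyyyyllllllllllllllllxxxxxxxxxxxxxxxxxx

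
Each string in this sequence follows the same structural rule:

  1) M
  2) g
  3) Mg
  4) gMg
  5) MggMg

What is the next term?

Each term (from the third on) is the two preceding terms concatenated in order: term 3 = M·g = Mg.
So term 6 is gMg·MggMg.

gMgMggMg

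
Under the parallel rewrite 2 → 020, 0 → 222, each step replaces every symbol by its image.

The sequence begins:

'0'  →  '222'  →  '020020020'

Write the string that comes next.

Rewriting each symbol of 020020020: 0→222, 2→020, 0→222, 0→222, 2→020, 0→222, 0→222, 2→020, 0→222, which concatenates to 222 020 222 222 020 222 222 020 222.

222020222222020222222020222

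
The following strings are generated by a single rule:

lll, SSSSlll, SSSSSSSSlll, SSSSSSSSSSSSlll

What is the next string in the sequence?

Every step adds SSSS at the front: s(k+1) = SSSS·s(k).
Applying this once more to SSSSSSSSSSSSlll:

SSSSSSSSSSSSSSSSlll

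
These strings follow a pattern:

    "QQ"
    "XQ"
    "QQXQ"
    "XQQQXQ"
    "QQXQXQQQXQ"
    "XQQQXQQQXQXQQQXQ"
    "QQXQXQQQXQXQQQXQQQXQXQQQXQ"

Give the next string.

From term 3 onward, concatenate the second-to-last term with the last: QQ·XQ = QQXQ, XQ·QQXQ = XQQQXQ, …
Continuing: XQQQXQQQXQXQQQXQ · QQXQXQQQXQXQQQXQQQXQXQQQXQ gives term 8.

XQQQXQQQXQXQQQXQQQXQXQQQXQXQQQXQQQXQXQQQXQ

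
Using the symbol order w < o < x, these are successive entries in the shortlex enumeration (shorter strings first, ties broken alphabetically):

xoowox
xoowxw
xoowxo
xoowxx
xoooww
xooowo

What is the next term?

xooowx

The successor of xooowo increments the rightmost position that isn't already x and resets every position after it to w.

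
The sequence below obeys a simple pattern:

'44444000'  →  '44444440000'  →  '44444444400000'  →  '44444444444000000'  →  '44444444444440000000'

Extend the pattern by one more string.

The n-th term is 2n-1 4's then n 0's, where the shown terms are n = 3, 4, 5, 6, 7.
At n = 8 the blocks have lengths 15, 8.

44444444444444400000000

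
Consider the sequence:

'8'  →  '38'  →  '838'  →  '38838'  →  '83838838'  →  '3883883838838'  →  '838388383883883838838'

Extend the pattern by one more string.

3883883838838838388383883883838838

From term 3 onward, concatenate the second-to-last term with the last: 8·38 = 838, 38·838 = 38838, …
The next term joins 3883883838838 and 838388383883883838838.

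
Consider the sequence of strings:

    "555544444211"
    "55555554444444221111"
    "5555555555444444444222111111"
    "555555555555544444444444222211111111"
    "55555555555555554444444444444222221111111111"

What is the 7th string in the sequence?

Reading off run lengths: 5 runs 4, 7, 10, 13, 16; 4 runs 5, 7, 9, 11, 13; 2 runs 1, 2, 3, 4, 5; 1 runs 2, 4, 6, 8, 10 — each is linear in n (n = 1, 2, …).
For term 7, n = 7, so the run lengths are 22, 17, 7, 14.

555555555555555555555544444444444444444222222211111111111111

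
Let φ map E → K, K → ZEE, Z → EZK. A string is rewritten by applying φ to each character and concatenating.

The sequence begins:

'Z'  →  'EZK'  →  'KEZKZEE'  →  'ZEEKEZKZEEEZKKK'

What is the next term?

Rewriting the 15 symbols of ZEEKEZKZEEEZKKK one by one yields EZK K K ZEE K EZK ZEE EZK K K K EZK ZEE ZEE ZEE; concatenated:

EZKKKZEEKEZKZEEEZKKKKEZKZEEZEEZEE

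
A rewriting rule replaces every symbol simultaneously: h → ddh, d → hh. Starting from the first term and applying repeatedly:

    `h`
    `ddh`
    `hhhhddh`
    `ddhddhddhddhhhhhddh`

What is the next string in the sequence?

Replace each of the 19 characters of ddhddhddhddhhhhhddh in place — hh hh ddh hh hh ddh hh hh ddh hh hh ddh ddh ddh ddh ddh hh hh ddh — and concatenate.

hhhhddhhhhhddhhhhhddhhhhhddhddhddhddhddhhhhhddh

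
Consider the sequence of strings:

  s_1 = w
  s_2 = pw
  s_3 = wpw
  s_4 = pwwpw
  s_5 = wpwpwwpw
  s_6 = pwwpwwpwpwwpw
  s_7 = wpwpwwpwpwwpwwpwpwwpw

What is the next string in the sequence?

pwwpwwpwpwwpwwpwpwwpwpwwpwwpwpwwpw

This is a Fibonacci-style word recurrence s(k) = s(k−2)·s(k−1): e.g. w·pw = wpw.
The next term joins pwwpwwpwpwwpw and wpwpwwpwpwwpwwpwpwwpw.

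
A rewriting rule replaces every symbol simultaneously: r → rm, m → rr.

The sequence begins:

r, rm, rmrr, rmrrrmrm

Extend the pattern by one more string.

Rewriting each symbol of rmrrrmrm: r→rm, m→rr, r→rm, r→rm, r→rm, m→rr, r→rm, m→rr, which concatenates to rm rr rm rm rm rr rm rr.

rmrrrmrmrmrrrmrr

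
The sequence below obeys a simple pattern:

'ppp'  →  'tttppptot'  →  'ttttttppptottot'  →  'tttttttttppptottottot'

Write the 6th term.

Every step adds ttt to the front and tot to the end of the previous string.
From tttttttttppptottottot, 2 further steps: tttttttttppptottottot → ttttttttttttppptottottottot → (answer).

tttttttttttttttppptottottottottot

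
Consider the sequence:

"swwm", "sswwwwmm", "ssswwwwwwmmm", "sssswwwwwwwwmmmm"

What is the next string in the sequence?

ssssswwwwwwwwwwmmmmm

Reading off run lengths: s runs 1, 2, 3, 4; w runs 2, 4, 6, 8; m runs 1, 2, 3, 4 — each is linear in n (n = 1, 2, …).
At n = 5 the blocks have lengths 5, 10, 5.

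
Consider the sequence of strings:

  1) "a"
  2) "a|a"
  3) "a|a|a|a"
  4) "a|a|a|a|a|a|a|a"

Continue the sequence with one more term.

Each string is two copies of the previous one joined by '|'.
So the next term is two copies of a|a|a|a|a|a|a|a with '|' between the halves.

a|a|a|a|a|a|a|a|a|a|a|a|a|a|a|a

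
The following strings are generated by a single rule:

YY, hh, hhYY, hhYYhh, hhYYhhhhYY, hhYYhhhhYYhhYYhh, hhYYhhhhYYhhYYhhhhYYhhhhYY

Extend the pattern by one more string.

hhYYhhhhYYhhYYhhhhYYhhhhYYhhYYhhhhYYhhYYhh

From term 3 onward, concatenate the last term with the second-to-last: hh·YY = hhYY, hhYY·hh = hhYYhh, …
Continuing: hhYYhhhhYYhhYYhhhhYYhhhhYY · hhYYhhhhYYhhYYhh gives term 8.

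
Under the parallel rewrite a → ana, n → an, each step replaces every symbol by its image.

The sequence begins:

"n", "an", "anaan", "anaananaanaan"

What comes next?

anaananaanaananaananaanaananaanaan

Replace each of the 13 characters of anaananaanaan in place — ana an ana ana an ana an ana ana an ana ana an — and concatenate.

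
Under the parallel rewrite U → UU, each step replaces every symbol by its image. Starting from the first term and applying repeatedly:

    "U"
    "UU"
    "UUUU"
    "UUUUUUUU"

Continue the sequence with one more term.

Apply φ to UUUUUUUU symbol by symbol: U→UU, U→UU, U→UU, U→UU, U→UU, U→UU, U→UU, U→UU; joined: UU UU UU UU UU UU UU UU.

UUUUUUUUUUUUUUUU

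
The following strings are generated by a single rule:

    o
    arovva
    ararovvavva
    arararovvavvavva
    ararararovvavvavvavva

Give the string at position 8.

arararararararovvavvavvavvavvavvavva

s(k+1) = ar·s(k)·vva, so each term gains ar as a prefix and vva as a suffix.
From ararararovvavvavvavva, 3 further steps: ararararovvavvavvavva → arararararovvavvavvavvavva → ararararararovvavvavvavvavvavva → (answer).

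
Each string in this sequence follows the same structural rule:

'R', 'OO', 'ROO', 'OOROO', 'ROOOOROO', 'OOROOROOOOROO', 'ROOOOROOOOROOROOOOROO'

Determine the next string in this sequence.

OOROOROOOOROOROOOOROOOOROOROOOOROO

Each term (from the third on) is the two preceding terms concatenated in order: term 3 = R·OO = ROO.
Continuing: OOROOROOOOROO · ROOOOROOOOROOROOOOROO gives term 8.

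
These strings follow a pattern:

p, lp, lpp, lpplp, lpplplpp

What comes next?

lpplplpplpplp

This is a Fibonacci-style word recurrence s(k) = s(k−1)·s(k−2): e.g. lp·p = lpp.
Continuing: lpplplpp · lpplp gives term 6.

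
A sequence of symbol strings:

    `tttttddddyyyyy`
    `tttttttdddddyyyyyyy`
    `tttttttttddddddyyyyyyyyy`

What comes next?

tttttttttttdddddddyyyyyyyyyyy

The n-th term is 2n+1 t's then n+2 d's then 2n+1 y's, where the shown terms are n = 2, 3, 4.
At n = 5 the blocks have lengths 11, 7, 11.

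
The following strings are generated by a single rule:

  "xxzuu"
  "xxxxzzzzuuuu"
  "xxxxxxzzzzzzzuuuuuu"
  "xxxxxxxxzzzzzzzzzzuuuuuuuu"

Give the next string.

xxxxxxxxxxzzzzzzzzzzzzzuuuuuuuuuu

The n-th term is 2n x's then 3n-2 z's then 2n u's (n = 1, 2, …).
For the next term, n = 5, so the run lengths are 10, 13, 10.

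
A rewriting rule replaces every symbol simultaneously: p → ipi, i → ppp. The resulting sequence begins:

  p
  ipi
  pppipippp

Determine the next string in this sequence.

ipiipiipipppipipppipiipiipi

Expanding pppipippp: p→ipi, p→ipi, p→ipi, i→ppp, p→ipi, i→ppp, p→ipi, p→ipi, p→ipi. Concatenated: ipi ipi ipi ppp ipi ppp ipi ipi ipi.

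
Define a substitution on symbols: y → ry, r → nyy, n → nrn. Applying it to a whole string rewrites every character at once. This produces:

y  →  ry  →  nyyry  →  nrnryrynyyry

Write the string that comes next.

Expanding nrnryrynyyry: n→nrn, r→nyy, n→nrn, r→nyy, y→ry, r→nyy, y→ry, n→nrn, y→ry, y→ry, r→nyy, y→ry. Concatenated: nrn nyy nrn nyy ry nyy ry nrn ry ry nyy ry.

nrnnyynrnnyyrynyyrynrnryrynyyry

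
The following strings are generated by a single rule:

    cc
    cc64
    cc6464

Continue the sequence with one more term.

cc646464

Every step adds 64 to the end: s(k+1) = s(k)·64.
One more step from cc6464 gives the answer.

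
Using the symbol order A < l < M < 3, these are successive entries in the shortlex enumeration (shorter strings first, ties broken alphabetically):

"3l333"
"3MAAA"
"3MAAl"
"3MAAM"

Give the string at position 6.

3MAlA

Continuing the enumeration 2 steps past 3MAAM: 3MAAM → 3MAA3 → (answer).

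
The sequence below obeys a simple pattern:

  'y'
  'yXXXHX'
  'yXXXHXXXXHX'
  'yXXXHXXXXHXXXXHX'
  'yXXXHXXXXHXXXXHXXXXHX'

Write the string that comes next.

Each term is the previous one with XXXHX appended.
Applying this once more to yXXXHXXXXHXXXXHXXXXHX:

yXXXHXXXXHXXXXHXXXXHXXXXHX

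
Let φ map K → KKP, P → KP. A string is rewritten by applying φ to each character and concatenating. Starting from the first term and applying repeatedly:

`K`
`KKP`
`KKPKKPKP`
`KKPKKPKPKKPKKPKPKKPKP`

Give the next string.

KKPKKPKPKKPKKPKPKKPKPKKPKKPKPKKPKKPKPKKPKPKKPKKPKPKKPKP

φ(KKPKKPKPKKPKKPKPKKPKP) expands symbol-by-symbol to KKP KKP KP KKP KKP KP KKP KP KKP KKP KP KKP KKP KP KKP KP KKP KKP KP KKP KP; joining the 21 pieces gives the next term.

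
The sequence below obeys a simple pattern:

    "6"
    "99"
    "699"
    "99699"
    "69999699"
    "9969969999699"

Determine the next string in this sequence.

From term 3 onward, concatenate the second-to-last term with the last: 6·99 = 699, 99·699 = 99699, …
The next term joins 69999699 and 9969969999699.

699996999969969999699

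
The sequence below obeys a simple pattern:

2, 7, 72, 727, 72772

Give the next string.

From term 3 onward, concatenate the last term with the second-to-last: 7·2 = 72, 72·7 = 727, …
So term 6 is 72772·727.

72772727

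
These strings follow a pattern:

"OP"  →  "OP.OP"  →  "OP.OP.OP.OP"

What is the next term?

Every step duplicates the string with '.' between the halves.
Doubling OP.OP.OP.OP with '.' between the halves:

OP.OP.OP.OP.OP.OP.OP.OP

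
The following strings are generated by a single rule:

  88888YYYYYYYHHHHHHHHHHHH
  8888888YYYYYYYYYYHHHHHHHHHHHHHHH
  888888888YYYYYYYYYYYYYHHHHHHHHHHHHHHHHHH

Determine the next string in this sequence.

The n-th term is 2n-1 8's then 3n-2 Y's then 3n+3 H's, where the shown terms are n = 3, 4, 5.
At n = 6 the blocks have lengths 11, 16, 21.

88888888888YYYYYYYYYYYYYYYYHHHHHHHHHHHHHHHHHHHHH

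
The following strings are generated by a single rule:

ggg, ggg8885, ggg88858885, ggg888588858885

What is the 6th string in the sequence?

The strings grow by a fixed suffix 8885 each time.
From ggg888588858885, 2 further steps: ggg888588858885 → ggg8885888588858885 → (answer).

ggg88858885888588858885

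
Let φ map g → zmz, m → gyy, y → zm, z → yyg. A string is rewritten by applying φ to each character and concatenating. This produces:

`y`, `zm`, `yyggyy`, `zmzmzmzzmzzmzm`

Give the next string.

yyggyyyyggyyyyggyyyygyyggyyyygyyggyyyyggyy

Applying the rule to each of the 14 symbols of zmzmzmzzmzzmzm gives the pieces yyg gyy yyg gyy yyg gyy yyg yyg gyy yyg yyg gyy yyg gyy, which concatenate to the answer.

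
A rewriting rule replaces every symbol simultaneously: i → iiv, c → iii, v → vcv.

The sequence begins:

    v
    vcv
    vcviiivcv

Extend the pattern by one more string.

Expanding vcviiivcv: v→vcv, c→iii, v→vcv, i→iiv, i→iiv, i→iiv, v→vcv, c→iii, v→vcv. Concatenated: vcv iii vcv iiv iiv iiv vcv iii vcv.

vcviiivcviiviiviivvcviiivcv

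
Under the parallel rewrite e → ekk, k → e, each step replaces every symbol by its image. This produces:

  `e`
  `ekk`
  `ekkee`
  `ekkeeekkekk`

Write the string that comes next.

Expanding ekkeeekkekk: e→ekk, k→e, k→e, e→ekk, e→ekk, e→ekk, k→e, k→e, e→ekk, k→e, k→e. Concatenated: ekk e e ekk ekk ekk e e ekk e e.

ekkeeekkekkekkeeekkee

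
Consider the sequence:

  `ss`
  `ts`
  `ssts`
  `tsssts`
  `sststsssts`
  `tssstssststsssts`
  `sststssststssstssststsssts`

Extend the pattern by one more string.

tssstssststssstssststssststssstssststsssts

Each term (from the third on) is the two preceding terms concatenated in order: term 3 = ss·ts = ssts.
So term 8 is tssstssststsssts·sststssststssstssststsssts.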